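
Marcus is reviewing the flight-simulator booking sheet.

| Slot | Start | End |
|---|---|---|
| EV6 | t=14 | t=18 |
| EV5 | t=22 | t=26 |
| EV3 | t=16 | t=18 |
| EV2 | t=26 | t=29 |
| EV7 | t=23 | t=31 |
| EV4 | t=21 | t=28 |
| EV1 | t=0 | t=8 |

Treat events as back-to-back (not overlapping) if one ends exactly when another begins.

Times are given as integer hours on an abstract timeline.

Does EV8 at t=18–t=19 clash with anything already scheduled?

EV1: ends t=8 at or before EV8 starts t=18 → clear.
EV6: ends t=18 at or before EV8 starts t=18 → clear.
EV3: ends t=18 at or before EV8 starts t=18 → clear.
EV4: starts t=21 at or after EV8 ends t=19 → clear.
EV5: starts t=22 at or after EV8 ends t=19 → clear.
EV7: starts t=23 at or after EV8 ends t=19 → clear.
EV2: starts t=26 at or after EV8 ends t=19 → clear.

No — it doesn't clash with anything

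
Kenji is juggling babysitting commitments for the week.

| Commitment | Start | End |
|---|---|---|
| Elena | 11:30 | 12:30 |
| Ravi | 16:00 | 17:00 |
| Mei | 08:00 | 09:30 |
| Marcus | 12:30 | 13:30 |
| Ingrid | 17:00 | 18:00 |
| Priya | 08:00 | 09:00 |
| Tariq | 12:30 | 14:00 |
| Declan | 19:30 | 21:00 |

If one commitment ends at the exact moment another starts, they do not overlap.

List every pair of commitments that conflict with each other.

Marcus & Tariq, Mei & Priya

Sorted by start: Priya, Mei, Elena, Tariq, Marcus, Ravi, Ingrid, Declan.
Mei starts before Priya ends → Priya and Mei overlap.
Elena starts after Priya ends, so nothing later overlaps Priya either.
Elena starts after Mei ends, so nothing later overlaps Mei either.
Tariq starts exactly when Elena ends (back-to-back, no overlap), so nothing later overlaps Elena either.
Marcus starts before Tariq ends → Tariq and Marcus overlap.
Ravi starts after Tariq ends, so nothing later overlaps Tariq either.
Ravi starts after Marcus ends, so nothing later overlaps Marcus either.
Ingrid starts exactly when Ravi ends (back-to-back, no overlap), so nothing later overlaps Ravi either.
Declan starts after Ingrid ends.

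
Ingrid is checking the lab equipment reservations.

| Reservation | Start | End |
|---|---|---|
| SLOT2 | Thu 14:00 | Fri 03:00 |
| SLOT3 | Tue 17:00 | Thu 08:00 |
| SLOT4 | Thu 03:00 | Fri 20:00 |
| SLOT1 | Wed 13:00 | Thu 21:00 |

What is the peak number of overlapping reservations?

3

Sweep the timeline, counting +1 at each start and −1 at each end (ends before starts at a tie):
Tue 17:00 start SLOT3 → 1
Wed 13:00 start SLOT1 → 2
Thu 03:00 start SLOT4 → 3
Thu 08:00 end SLOT3 → 2
Thu 14:00 start SLOT2 → 3
Thu 21:00 end SLOT1 → 2
Fri 03:00 end SLOT2 → 1
Fri 20:00 end SLOT4 → 0
Peak is 3, at Thu 03:00 (SLOT1, SLOT3, SLOT4).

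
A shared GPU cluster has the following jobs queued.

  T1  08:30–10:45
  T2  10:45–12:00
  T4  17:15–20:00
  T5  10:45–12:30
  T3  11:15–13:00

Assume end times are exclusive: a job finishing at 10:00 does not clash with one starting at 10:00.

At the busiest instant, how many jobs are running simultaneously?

Walk through starts and ends in time order (an end at T is processed before a start at T):
08:30 start T1 → 1
10:45 end T1 → 0
10:45 start T2 → 1
10:45 start T5 → 2
11:15 start T3 → 3
12:00 end T2 → 2
12:30 end T5 → 1
13:00 end T3 → 0
17:15 start T4 → 1
20:00 end T4 → 0
Peak is 3, at 11:15 (T2, T3, T5).

3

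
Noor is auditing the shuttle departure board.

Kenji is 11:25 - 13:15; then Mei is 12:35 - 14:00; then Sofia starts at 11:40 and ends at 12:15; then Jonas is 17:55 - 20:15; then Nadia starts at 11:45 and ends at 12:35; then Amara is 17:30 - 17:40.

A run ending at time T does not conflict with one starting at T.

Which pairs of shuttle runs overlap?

Kenji & Mei, Kenji & Nadia, Kenji & Sofia, Nadia & Sofia

Sorted by start: Kenji, Sofia, Nadia, Mei, Amara, Jonas.
Sofia starts before Kenji ends → Kenji and Sofia overlap.
Nadia starts before Kenji ends → Kenji and Nadia overlap.
Mei starts before Kenji ends → Kenji and Mei overlap.
Amara starts after Kenji ends; Kenji is clear from here.
Nadia starts before Sofia ends → Sofia and Nadia overlap.
Mei starts after Sofia ends; Sofia is clear from here.
Mei starts exactly when Nadia ends (back-to-back, no overlap); Nadia is clear from here.
Amara starts after Mei ends; Mei is clear from here.
Jonas starts after Amara ends.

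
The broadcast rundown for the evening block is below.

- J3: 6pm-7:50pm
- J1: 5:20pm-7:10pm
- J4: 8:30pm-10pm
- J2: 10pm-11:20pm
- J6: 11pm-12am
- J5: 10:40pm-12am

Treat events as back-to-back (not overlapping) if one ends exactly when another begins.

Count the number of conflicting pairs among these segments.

4

Sorted by start: J1, J3, J4, J2, J5, J6.
J3 starts before J1 ends → J1 and J3 overlap.
J4 starts after J1 ends, so J1 has no further overlaps.
J4 starts after J3 ends, so J3 has no further overlaps.
J2 starts exactly when J4 ends (back-to-back, no overlap), so J4 has no further overlaps.
J5 starts before J2 ends → J2 and J5 overlap.
J6 starts before J2 ends → J2 and J6 overlap.
J6 starts before J5 ends → J5 and J6 overlap.
Overlapping pairs: J1 & J3, J2 & J5, J2 & J6, J5 & J6 — 4 in total.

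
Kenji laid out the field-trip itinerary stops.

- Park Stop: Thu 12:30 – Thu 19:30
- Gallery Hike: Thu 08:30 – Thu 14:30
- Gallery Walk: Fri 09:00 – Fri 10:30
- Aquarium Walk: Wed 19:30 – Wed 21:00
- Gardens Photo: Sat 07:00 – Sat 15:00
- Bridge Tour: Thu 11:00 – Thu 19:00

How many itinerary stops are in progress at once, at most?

Walk through starts and ends in time order (an end at T is processed before a start at T):
Wed 19:30 start Aquarium Walk → 1
Wed 21:00 end Aquarium Walk → 0
Thu 08:30 start Gallery Hike → 1
Thu 11:00 start Bridge Tour → 2
Thu 12:30 start Park Stop → 3
Thu 14:30 end Gallery Hike → 2
Thu 19:00 end Bridge Tour → 1
Thu 19:30 end Park Stop → 0
Fri 09:00 start Gallery Walk → 1
Fri 10:30 end Gallery Walk → 0
Sat 07:00 start Gardens Photo → 1
Sat 15:00 end Gardens Photo → 0
Peak is 3, at Thu 12:30 (Bridge Tour, Gallery Hike, Park Stop).

3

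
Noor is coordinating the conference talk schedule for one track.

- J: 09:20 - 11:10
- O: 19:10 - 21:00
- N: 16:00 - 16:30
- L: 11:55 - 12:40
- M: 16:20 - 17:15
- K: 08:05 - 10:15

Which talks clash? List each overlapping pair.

Sorted by start: K, J, L, N, M, O.
J starts before K ends → K and J overlap.
L starts after K ends, so K has no further overlaps.
L starts after J ends, so J has no further overlaps.
N starts after L ends, so L has no further overlaps.
M starts before N ends → N and M overlap.
O starts after N ends.
O starts after M ends.

J & K, M & N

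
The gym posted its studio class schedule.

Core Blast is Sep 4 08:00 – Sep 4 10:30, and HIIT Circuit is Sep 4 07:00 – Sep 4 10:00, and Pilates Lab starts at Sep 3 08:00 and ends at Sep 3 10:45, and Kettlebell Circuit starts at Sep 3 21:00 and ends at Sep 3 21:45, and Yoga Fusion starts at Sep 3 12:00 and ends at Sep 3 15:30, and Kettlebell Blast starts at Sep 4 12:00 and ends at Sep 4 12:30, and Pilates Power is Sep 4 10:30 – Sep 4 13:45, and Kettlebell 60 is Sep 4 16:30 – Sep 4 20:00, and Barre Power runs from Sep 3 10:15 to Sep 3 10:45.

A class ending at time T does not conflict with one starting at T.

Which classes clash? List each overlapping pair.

Sorted by start: Pilates Lab, Barre Power, Yoga Fusion, Kettlebell Circuit, HIIT Circuit, Core Blast, Pilates Power, Kettlebell Blast, Kettlebell 60.
Barre Power starts before Pilates Lab ends → Pilates Lab and Barre Power overlap.
Yoga Fusion starts after Pilates Lab ends, so nothing later overlaps Pilates Lab either.
Yoga Fusion starts after Barre Power ends, so nothing later overlaps Barre Power either.
Kettlebell Circuit starts after Yoga Fusion ends, so nothing later overlaps Yoga Fusion either.
HIIT Circuit starts after Kettlebell Circuit ends, so nothing later overlaps Kettlebell Circuit either.
Core Blast starts before HIIT Circuit ends → HIIT Circuit and Core Blast overlap.
Pilates Power starts after HIIT Circuit ends, so nothing later overlaps HIIT Circuit either.
Pilates Power starts exactly when Core Blast ends (back-to-back, no overlap), so nothing later overlaps Core Blast either.
Kettlebell Blast starts before Pilates Power ends → Pilates Power and Kettlebell Blast overlap.
Kettlebell 60 starts after Pilates Power ends.
Kettlebell 60 starts after Kettlebell Blast ends.

Barre Power & Pilates Lab, Core Blast & HIIT Circuit, Kettlebell Blast & Pilates Power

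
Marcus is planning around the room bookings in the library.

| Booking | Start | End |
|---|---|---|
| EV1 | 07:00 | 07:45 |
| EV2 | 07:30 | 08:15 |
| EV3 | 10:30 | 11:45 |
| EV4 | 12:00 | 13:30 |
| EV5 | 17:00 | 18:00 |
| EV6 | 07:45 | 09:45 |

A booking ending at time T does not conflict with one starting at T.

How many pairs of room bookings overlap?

2

Sorted by start: EV1, EV2, EV6, EV3, EV4, EV5.
EV2 starts before EV1 ends → EV1 and EV2 overlap.
EV6 starts exactly when EV1 ends (back-to-back, no overlap), so EV1 has no further overlaps.
EV6 starts before EV2 ends → EV2 and EV6 overlap.
EV3 starts after EV2 ends, so EV2 has no further overlaps.
EV3 starts after EV6 ends, so EV6 has no further overlaps.
EV4 starts after EV3 ends, so EV3 has no further overlaps.
EV5 starts after EV4 ends.
Overlapping pairs: EV1 & EV2, EV2 & EV6 — 2 in total.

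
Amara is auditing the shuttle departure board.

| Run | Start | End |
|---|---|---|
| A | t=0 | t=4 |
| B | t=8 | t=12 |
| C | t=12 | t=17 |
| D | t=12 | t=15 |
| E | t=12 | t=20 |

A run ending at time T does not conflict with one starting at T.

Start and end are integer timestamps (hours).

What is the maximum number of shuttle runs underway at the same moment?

3

Sweep the timeline, counting +1 at each start and −1 at each end (ends before starts at a tie):
t=0 start A → 1
t=4 end A → 0
t=8 start B → 1
t=12 end B → 0
t=12 start C → 1
t=12 start D → 2
t=12 start E → 3
t=15 end D → 2
t=17 end C → 1
t=20 end E → 0
Peak is 3, at t=12 (C, D, E).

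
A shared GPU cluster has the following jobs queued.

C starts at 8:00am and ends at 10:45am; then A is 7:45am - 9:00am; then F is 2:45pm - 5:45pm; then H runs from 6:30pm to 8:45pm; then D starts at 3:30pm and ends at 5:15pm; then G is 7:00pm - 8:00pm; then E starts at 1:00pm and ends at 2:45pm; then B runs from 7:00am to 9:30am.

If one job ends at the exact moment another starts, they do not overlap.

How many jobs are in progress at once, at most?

3

Sweep the timeline, counting +1 at each start and −1 at each end (ends before starts at a tie):
7:00am start B → 1
7:45am start A → 2
8:00am start C → 3
9:00am end A → 2
9:30am end B → 1
10:45am end C → 0
1:00pm start E → 1
2:45pm end E → 0
2:45pm start F → 1
3:30pm start D → 2
5:15pm end D → 1
5:45pm end F → 0
6:30pm start H → 1
7:00pm start G → 2
8:00pm end G → 1
8:45pm end H → 0
Peak is 3, at 8:00am (A, B, C).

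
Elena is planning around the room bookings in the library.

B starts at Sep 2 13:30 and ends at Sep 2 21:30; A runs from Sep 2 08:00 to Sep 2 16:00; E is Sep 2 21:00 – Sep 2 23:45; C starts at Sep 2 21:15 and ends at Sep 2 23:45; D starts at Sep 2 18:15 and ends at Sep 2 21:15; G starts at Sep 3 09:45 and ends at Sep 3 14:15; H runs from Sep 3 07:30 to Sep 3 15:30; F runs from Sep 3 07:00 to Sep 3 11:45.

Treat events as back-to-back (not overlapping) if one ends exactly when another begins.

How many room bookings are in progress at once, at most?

Sort all start/end points and keep a running count:
Sep 2 08:00 start A → 1
Sep 2 13:30 start B → 2
Sep 2 16:00 end A → 1
Sep 2 18:15 start D → 2
Sep 2 21:00 start E → 3
Sep 2 21:15 end D → 2
Sep 2 21:15 start C → 3
Sep 2 21:30 end B → 2
Sep 2 23:45 end C → 1
Sep 2 23:45 end E → 0
Sep 3 07:00 start F → 1
Sep 3 07:30 start H → 2
Sep 3 09:45 start G → 3
Sep 3 11:45 end F → 2
Sep 3 14:15 end G → 1
Sep 3 15:30 end H → 0
Peak is 3, at Sep 2 21:00 (B, D, E).

3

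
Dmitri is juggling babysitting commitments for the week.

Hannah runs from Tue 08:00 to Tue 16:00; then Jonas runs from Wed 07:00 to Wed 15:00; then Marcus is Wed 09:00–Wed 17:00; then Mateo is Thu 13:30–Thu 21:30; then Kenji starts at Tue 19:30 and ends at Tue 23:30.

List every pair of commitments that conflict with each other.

Jonas & Marcus

Sorted by start: Hannah, Kenji, Jonas, Marcus, Mateo.
Kenji starts after Hannah ends — done with Hannah.
Jonas starts after Kenji ends — done with Kenji.
Marcus starts before Jonas ends → Jonas and Marcus overlap.
Mateo starts after Jonas ends.
Mateo starts after Marcus ends.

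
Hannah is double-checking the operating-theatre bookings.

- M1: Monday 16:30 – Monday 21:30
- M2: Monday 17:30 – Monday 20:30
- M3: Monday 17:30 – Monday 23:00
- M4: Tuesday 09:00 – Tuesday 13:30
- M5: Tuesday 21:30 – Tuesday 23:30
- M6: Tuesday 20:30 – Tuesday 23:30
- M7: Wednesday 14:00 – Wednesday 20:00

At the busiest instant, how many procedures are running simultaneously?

3

Walk through starts and ends in time order (an end at T is processed before a start at T):
Monday 16:30 start M1 → 1
Monday 17:30 start M2 → 2
Monday 17:30 start M3 → 3
Monday 20:30 end M2 → 2
Monday 21:30 end M1 → 1
Monday 23:00 end M3 → 0
Tuesday 09:00 start M4 → 1
Tuesday 13:30 end M4 → 0
Tuesday 20:30 start M6 → 1
Tuesday 21:30 start M5 → 2
Tuesday 23:30 end M5 → 1
Tuesday 23:30 end M6 → 0
Wednesday 14:00 start M7 → 1
Wednesday 20:00 end M7 → 0
Peak is 3, at Monday 17:30 (M1, M2, M3).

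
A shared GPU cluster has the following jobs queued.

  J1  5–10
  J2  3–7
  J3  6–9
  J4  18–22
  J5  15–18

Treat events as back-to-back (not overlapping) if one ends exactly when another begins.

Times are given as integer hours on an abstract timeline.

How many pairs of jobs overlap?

3

Sorted by start: J2, J1, J3, J5, J4.
J1 starts before J2 ends → J2 and J1 overlap.
J3 starts before J2 ends → J2 and J3 overlap.
J5 starts after J2 ends, so nothing later overlaps J2 either.
J3 starts before J1 ends → J1 and J3 overlap.
J5 starts after J1 ends, so nothing later overlaps J1 either.
J5 starts after J3 ends, so nothing later overlaps J3 either.
J4 starts exactly when J5 ends (back-to-back, no overlap).
Overlapping pairs: J1 & J2, J1 & J3, J2 & J3 — 3 in total.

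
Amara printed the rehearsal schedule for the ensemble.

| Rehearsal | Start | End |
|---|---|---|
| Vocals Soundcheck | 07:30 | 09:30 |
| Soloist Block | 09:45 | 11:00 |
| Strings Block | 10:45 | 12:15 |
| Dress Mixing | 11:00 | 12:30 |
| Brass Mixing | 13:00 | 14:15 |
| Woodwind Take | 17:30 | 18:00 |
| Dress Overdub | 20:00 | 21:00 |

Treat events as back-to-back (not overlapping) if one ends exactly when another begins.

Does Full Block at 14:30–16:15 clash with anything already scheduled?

Vocals Soundcheck: ends 09:30 at or before Full Block starts 14:30 → clear.
Soloist Block: ends 11:00 at or before Full Block starts 14:30 → clear.
Strings Block: ends 12:15 at or before Full Block starts 14:30 → clear.
Dress Mixing: ends 12:30 at or before Full Block starts 14:30 → clear.
Brass Mixing: ends 14:15 at or before Full Block starts 14:30 → clear.
Woodwind Take: starts 17:30 at or after Full Block ends 16:15 → clear.
Dress Overdub: starts 20:00 at or after Full Block ends 16:15 → clear.

No — it doesn't clash with anything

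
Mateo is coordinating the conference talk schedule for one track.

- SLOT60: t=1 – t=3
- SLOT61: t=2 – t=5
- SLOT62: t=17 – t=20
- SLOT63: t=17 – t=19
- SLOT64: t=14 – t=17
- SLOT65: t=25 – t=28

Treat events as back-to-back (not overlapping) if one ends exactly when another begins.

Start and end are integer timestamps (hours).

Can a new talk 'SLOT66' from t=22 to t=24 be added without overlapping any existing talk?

Yes — the slot is free

SLOT60: ends t=3 at or before SLOT66 starts t=22 → clear.
SLOT61: ends t=5 at or before SLOT66 starts t=22 → clear.
SLOT64: ends t=17 at or before SLOT66 starts t=22 → clear.
SLOT62: ends t=20 at or before SLOT66 starts t=22 → clear.
SLOT63: ends t=19 at or before SLOT66 starts t=22 → clear.
SLOT65: starts t=25 at or after SLOT66 ends t=24 → clear.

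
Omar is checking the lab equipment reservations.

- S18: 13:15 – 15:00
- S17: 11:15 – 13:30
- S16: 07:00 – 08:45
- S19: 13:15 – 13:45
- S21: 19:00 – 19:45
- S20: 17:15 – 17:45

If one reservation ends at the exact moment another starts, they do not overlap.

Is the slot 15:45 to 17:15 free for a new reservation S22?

Yes — the slot is free

S16: ends 08:45 at or before S22 starts 15:45 → clear.
S17: ends 13:30 at or before S22 starts 15:45 → clear.
S18: ends 15:00 at or before S22 starts 15:45 → clear.
S19: ends 13:45 at or before S22 starts 15:45 → clear.
S20: starts 17:15 at or after S22 ends 17:15 → clear.
S21: starts 19:00 at or after S22 ends 17:15 → clear.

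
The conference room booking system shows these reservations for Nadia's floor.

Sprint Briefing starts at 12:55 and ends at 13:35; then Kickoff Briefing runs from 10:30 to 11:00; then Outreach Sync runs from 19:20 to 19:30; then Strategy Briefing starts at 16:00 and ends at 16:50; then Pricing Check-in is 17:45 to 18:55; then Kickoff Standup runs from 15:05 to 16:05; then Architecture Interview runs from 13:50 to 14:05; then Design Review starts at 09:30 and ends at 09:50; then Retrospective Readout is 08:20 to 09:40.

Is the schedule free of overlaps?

Sorted by start: Retrospective Readout, Design Review, Kickoff Briefing, Sprint Briefing, Architecture Interview, Kickoff Standup, Strategy Briefing, Pricing Check-in, Outreach Sync.
Design Review starts before Retrospective Readout ends → Retrospective Readout and Design Review overlap.
That's a conflict, so the schedule is not conflict-free.

No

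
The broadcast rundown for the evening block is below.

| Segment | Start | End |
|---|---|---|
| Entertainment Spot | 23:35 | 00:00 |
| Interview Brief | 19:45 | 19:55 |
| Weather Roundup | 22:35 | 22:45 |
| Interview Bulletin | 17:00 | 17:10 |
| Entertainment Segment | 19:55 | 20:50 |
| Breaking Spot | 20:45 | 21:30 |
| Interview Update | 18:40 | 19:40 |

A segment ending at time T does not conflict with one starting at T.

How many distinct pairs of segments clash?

1

Sorted by start: Interview Bulletin, Interview Update, Interview Brief, Entertainment Segment, Breaking Spot, Weather Roundup, Entertainment Spot.
Interview Update starts after Interview Bulletin ends, so nothing later overlaps Interview Bulletin either.
Interview Brief starts after Interview Update ends, so nothing later overlaps Interview Update either.
Entertainment Segment starts exactly when Interview Brief ends (back-to-back, no overlap), so nothing later overlaps Interview Brief either.
Breaking Spot starts before Entertainment Segment ends → Entertainment Segment and Breaking Spot overlap.
Weather Roundup starts after Entertainment Segment ends, so nothing later overlaps Entertainment Segment either.
Weather Roundup starts after Breaking Spot ends, so nothing later overlaps Breaking Spot either.
Entertainment Spot starts after Weather Roundup ends.
Overlapping pairs: Breaking Spot & Entertainment Segment — 1 in total.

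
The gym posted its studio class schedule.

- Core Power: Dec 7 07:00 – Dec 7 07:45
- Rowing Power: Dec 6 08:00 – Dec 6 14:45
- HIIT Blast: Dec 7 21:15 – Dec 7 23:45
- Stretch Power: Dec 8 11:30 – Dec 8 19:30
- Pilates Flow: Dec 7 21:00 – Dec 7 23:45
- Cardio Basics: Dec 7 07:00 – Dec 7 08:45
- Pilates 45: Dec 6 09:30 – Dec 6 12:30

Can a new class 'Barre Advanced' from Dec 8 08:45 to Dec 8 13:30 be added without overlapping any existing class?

No — it overlaps Stretch Power

Rowing Power: ends Dec 6 14:45 at or before Barre Advanced starts Dec 8 08:45 → clear.
Pilates 45: ends Dec 6 12:30 at or before Barre Advanced starts Dec 8 08:45 → clear.
Core Power: ends Dec 7 07:45 at or before Barre Advanced starts Dec 8 08:45 → clear.
Cardio Basics: ends Dec 7 08:45 at or before Barre Advanced starts Dec 8 08:45 → clear.
Pilates Flow: ends Dec 7 23:45 at or before Barre Advanced starts Dec 8 08:45 → clear.
HIIT Blast: ends Dec 7 23:45 at or before Barre Advanced starts Dec 8 08:45 → clear.
Stretch Power: starts Dec 8 11:30 before Barre Advanced ends Dec 8 13:30, and ends Dec 8 19:30 after Barre Advanced starts Dec 8 08:45 → overlap.
Barre Advanced overlaps Stretch Power.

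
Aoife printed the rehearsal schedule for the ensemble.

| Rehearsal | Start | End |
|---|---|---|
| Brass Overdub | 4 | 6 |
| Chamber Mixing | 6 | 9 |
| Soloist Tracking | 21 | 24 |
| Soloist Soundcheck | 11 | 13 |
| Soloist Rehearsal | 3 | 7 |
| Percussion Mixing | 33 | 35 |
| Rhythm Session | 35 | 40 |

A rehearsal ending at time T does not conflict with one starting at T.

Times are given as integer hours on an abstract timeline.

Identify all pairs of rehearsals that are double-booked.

Brass Overdub & Soloist Rehearsal, Chamber Mixing & Soloist Rehearsal

Sorted by start: Soloist Rehearsal, Brass Overdub, Chamber Mixing, Soloist Soundcheck, Soloist Tracking, Percussion Mixing, Rhythm Session.
Brass Overdub starts before Soloist Rehearsal ends → Soloist Rehearsal and Brass Overdub overlap.
Chamber Mixing starts before Soloist Rehearsal ends → Soloist Rehearsal and Chamber Mixing overlap.
Soloist Soundcheck starts after Soloist Rehearsal ends — done with Soloist Rehearsal.
Chamber Mixing starts exactly when Brass Overdub ends (back-to-back, no overlap) — done with Brass Overdub.
Soloist Soundcheck starts after Chamber Mixing ends — done with Chamber Mixing.
Soloist Tracking starts after Soloist Soundcheck ends — done with Soloist Soundcheck.
Percussion Mixing starts after Soloist Tracking ends — done with Soloist Tracking.
Rhythm Session starts exactly when Percussion Mixing ends (back-to-back, no overlap).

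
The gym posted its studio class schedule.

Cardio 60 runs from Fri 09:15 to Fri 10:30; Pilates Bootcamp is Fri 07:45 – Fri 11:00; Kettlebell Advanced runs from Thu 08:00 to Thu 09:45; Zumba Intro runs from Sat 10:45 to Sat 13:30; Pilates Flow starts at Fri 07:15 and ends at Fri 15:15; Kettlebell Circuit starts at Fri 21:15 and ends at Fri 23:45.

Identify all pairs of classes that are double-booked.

Sorted by start: Kettlebell Advanced, Pilates Flow, Pilates Bootcamp, Cardio 60, Kettlebell Circuit, Zumba Intro.
Pilates Flow starts after Kettlebell Advanced ends, so nothing later overlaps Kettlebell Advanced either.
Pilates Bootcamp starts before Pilates Flow ends → Pilates Flow and Pilates Bootcamp overlap.
Cardio 60 starts before Pilates Flow ends → Pilates Flow and Cardio 60 overlap.
Kettlebell Circuit starts after Pilates Flow ends, so nothing later overlaps Pilates Flow either.
Cardio 60 starts before Pilates Bootcamp ends → Pilates Bootcamp and Cardio 60 overlap.
Kettlebell Circuit starts after Pilates Bootcamp ends, so nothing later overlaps Pilates Bootcamp either.
Kettlebell Circuit starts after Cardio 60 ends, so nothing later overlaps Cardio 60 either.
Zumba Intro starts after Kettlebell Circuit ends.

Cardio 60 & Pilates Bootcamp, Cardio 60 & Pilates Flow, Pilates Bootcamp & Pilates Flow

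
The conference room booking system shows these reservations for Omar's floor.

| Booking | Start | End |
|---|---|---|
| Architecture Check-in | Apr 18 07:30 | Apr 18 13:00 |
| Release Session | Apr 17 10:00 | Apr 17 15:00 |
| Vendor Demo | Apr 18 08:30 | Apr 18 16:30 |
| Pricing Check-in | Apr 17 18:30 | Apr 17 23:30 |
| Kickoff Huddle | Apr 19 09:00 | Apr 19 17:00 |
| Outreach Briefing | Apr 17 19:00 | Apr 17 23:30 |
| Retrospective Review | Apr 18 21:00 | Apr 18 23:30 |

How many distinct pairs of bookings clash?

Sorted by start: Release Session, Pricing Check-in, Outreach Briefing, Architecture Check-in, Vendor Demo, Retrospective Review, Kickoff Huddle.
Pricing Check-in starts after Release Session ends; Release Session is clear from here.
Outreach Briefing starts before Pricing Check-in ends → Pricing Check-in and Outreach Briefing overlap.
Architecture Check-in starts after Pricing Check-in ends; Pricing Check-in is clear from here.
Architecture Check-in starts after Outreach Briefing ends; Outreach Briefing is clear from here.
Vendor Demo starts before Architecture Check-in ends → Architecture Check-in and Vendor Demo overlap.
Retrospective Review starts after Architecture Check-in ends; Architecture Check-in is clear from here.
Retrospective Review starts after Vendor Demo ends; Vendor Demo is clear from here.
Kickoff Huddle starts after Retrospective Review ends.
Overlapping pairs: Architecture Check-in & Vendor Demo, Outreach Briefing & Pricing Check-in — 2 in total.

2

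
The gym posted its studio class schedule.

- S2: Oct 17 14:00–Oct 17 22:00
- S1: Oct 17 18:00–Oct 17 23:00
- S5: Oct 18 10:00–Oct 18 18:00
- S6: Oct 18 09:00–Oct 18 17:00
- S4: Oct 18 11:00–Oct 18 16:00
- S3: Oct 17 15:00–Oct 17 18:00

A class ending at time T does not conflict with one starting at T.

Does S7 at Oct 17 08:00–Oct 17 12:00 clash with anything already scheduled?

No — it doesn't clash with anything

S2: starts Oct 17 14:00 at or after S7 ends Oct 17 12:00 → clear.
S3: starts Oct 17 15:00 at or after S7 ends Oct 17 12:00 → clear.
S1: starts Oct 17 18:00 at or after S7 ends Oct 17 12:00 → clear.
S6: starts Oct 18 09:00 at or after S7 ends Oct 17 12:00 → clear.
S5: starts Oct 18 10:00 at or after S7 ends Oct 17 12:00 → clear.
S4: starts Oct 18 11:00 at or after S7 ends Oct 17 12:00 → clear.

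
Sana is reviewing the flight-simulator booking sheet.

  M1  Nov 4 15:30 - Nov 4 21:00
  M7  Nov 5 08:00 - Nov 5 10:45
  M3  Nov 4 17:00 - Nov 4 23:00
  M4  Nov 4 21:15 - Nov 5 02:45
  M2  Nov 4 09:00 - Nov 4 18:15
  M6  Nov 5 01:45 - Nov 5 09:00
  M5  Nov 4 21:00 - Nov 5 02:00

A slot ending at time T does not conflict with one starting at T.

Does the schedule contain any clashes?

Sorted by start: M2, M1, M3, M5, M4, M6, M7.
M1 starts before M2 ends → M2 and M1 overlap.
That's a conflict, so the schedule is not conflict-free.

Yes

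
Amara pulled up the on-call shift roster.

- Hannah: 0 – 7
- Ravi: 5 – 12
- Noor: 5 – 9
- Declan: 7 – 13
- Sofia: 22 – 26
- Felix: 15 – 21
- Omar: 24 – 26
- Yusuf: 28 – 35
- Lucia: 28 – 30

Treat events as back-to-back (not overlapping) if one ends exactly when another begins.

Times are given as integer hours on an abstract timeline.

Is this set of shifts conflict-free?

Sorted by start: Hannah, Ravi, Noor, Declan, Felix, Sofia, Omar, Yusuf, Lucia.
Ravi starts before Hannah ends → Hannah and Ravi overlap.
That's a conflict, so the schedule is not conflict-free.

No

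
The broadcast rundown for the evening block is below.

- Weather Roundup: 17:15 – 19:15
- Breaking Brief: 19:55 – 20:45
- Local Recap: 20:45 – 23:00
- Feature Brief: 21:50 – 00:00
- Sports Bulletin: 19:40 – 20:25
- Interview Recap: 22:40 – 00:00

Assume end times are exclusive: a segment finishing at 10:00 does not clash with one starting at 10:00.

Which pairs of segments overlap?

Sorted by start: Weather Roundup, Sports Bulletin, Breaking Brief, Local Recap, Feature Brief, Interview Recap.
Sports Bulletin starts after Weather Roundup ends, so Weather Roundup has no further overlaps.
Breaking Brief starts before Sports Bulletin ends → Sports Bulletin and Breaking Brief overlap.
Local Recap starts after Sports Bulletin ends, so Sports Bulletin has no further overlaps.
Local Recap starts exactly when Breaking Brief ends (back-to-back, no overlap), so Breaking Brief has no further overlaps.
Feature Brief starts before Local Recap ends → Local Recap and Feature Brief overlap.
Interview Recap starts before Local Recap ends → Local Recap and Interview Recap overlap.
Interview Recap starts before Feature Brief ends → Feature Brief and Interview Recap overlap.

Breaking Brief & Sports Bulletin, Feature Brief & Interview Recap, Feature Brief & Local Recap, Interview Recap & Local Recap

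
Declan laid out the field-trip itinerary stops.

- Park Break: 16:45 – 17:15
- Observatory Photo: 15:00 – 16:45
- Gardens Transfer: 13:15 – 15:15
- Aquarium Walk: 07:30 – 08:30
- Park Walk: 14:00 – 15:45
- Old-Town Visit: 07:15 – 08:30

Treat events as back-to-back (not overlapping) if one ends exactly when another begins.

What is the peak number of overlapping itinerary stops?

Sweep the timeline, counting +1 at each start and −1 at each end (ends before starts at a tie):
07:15 start Old-Town Visit → 1
07:30 start Aquarium Walk → 2
08:30 end Aquarium Walk → 1
08:30 end Old-Town Visit → 0
13:15 start Gardens Transfer → 1
14:00 start Park Walk → 2
15:00 start Observatory Photo → 3
15:15 end Gardens Transfer → 2
15:45 end Park Walk → 1
16:45 end Observatory Photo → 0
16:45 start Park Break → 1
17:15 end Park Break → 0
Peak is 3, at 15:00 (Gardens Transfer, Observatory Photo, Park Walk).

3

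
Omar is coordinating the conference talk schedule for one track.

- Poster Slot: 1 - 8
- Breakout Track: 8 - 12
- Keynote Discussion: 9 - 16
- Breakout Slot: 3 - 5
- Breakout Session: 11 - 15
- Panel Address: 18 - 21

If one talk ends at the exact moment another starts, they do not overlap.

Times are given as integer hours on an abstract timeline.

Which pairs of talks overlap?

Two intervals overlap when each starts before the other ends.
Sorted by start: Poster Slot, Breakout Slot, Breakout Track, Keynote Discussion, Breakout Session, Panel Address.
Breakout Slot starts before Poster Slot ends → Poster Slot and Breakout Slot overlap.
Breakout Track starts exactly when Poster Slot ends (back-to-back, no overlap), so nothing later overlaps Poster Slot either.
Breakout Track starts after Breakout Slot ends, so nothing later overlaps Breakout Slot either.
Keynote Discussion starts before Breakout Track ends → Breakout Track and Keynote Discussion overlap.
Breakout Session starts before Breakout Track ends → Breakout Track and Breakout Session overlap.
Panel Address starts after Breakout Track ends.
Breakout Session starts before Keynote Discussion ends → Keynote Discussion and Breakout Session overlap.
Panel Address starts after Keynote Discussion ends.
Panel Address starts after Breakout Session ends.

Breakout Session & Breakout Track, Breakout Session & Keynote Discussion, Breakout Slot & Poster Slot, Breakout Track & Keynote Discussion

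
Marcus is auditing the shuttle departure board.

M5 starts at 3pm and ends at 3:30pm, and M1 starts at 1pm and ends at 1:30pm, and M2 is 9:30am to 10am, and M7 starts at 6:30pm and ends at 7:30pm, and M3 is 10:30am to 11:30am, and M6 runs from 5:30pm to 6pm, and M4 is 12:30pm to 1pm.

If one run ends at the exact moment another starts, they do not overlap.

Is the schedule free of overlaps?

Sorted by start: M2, M3, M4, M1, M5, M6, M7.
M3 starts after M2 ends; M2 is clear from here.
M4 starts after M3 ends; M3 is clear from here.
M1 starts exactly when M4 ends (back-to-back, no overlap); M4 is clear from here.
M5 starts after M1 ends; M1 is clear from here.
M6 starts after M5 ends; M5 is clear from here.
M7 starts after M6 ends.
Every pair is clear; the schedule has no overlaps.

Yes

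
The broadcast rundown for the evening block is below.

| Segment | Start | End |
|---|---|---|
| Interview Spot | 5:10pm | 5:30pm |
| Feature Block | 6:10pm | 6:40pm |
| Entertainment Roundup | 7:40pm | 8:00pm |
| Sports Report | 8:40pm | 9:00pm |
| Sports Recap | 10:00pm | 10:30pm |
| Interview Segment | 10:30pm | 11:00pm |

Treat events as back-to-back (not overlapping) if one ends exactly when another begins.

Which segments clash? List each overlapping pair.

Sorted by start: Interview Spot, Feature Block, Entertainment Roundup, Sports Report, Sports Recap, Interview Segment.
Feature Block starts after Interview Spot ends, so nothing later overlaps Interview Spot either.
Entertainment Roundup starts after Feature Block ends, so nothing later overlaps Feature Block either.
Sports Report starts after Entertainment Roundup ends, so nothing later overlaps Entertainment Roundup either.
Sports Recap starts after Sports Report ends, so nothing later overlaps Sports Report either.
Interview Segment starts exactly when Sports Recap ends (back-to-back, no overlap).

no overlapping pairs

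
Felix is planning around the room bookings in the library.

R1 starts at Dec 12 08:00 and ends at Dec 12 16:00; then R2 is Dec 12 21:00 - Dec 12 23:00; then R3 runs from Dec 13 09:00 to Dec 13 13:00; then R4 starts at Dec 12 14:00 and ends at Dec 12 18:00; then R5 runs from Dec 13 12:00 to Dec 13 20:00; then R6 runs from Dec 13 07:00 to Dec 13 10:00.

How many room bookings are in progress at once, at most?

2

Sweep the timeline, counting +1 at each start and −1 at each end (ends before starts at a tie):
Dec 12 08:00 start R1 → 1
Dec 12 14:00 start R4 → 2
Dec 12 16:00 end R1 → 1
Dec 12 18:00 end R4 → 0
Dec 12 21:00 start R2 → 1
Dec 12 23:00 end R2 → 0
Dec 13 07:00 start R6 → 1
Dec 13 09:00 start R3 → 2
Dec 13 10:00 end R6 → 1
Dec 13 12:00 start R5 → 2
Dec 13 13:00 end R3 → 1
Dec 13 20:00 end R5 → 0
Peak is 2, at Dec 12 14:00 (R1, R4).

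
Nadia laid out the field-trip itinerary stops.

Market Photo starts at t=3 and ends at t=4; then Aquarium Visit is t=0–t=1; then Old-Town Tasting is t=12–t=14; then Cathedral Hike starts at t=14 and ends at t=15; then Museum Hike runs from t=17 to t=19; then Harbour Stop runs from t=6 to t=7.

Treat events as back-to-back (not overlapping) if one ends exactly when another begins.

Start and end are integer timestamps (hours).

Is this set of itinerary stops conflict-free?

Sorted by start: Aquarium Visit, Market Photo, Harbour Stop, Old-Town Tasting, Cathedral Hike, Museum Hike.
Market Photo starts after Aquarium Visit ends — done with Aquarium Visit.
Harbour Stop starts after Market Photo ends — done with Market Photo.
Old-Town Tasting starts after Harbour Stop ends — done with Harbour Stop.
Cathedral Hike starts exactly when Old-Town Tasting ends (back-to-back, no overlap) — done with Old-Town Tasting.
Museum Hike starts after Cathedral Hike ends.
Every pair is clear; the schedule has no overlaps.

Yes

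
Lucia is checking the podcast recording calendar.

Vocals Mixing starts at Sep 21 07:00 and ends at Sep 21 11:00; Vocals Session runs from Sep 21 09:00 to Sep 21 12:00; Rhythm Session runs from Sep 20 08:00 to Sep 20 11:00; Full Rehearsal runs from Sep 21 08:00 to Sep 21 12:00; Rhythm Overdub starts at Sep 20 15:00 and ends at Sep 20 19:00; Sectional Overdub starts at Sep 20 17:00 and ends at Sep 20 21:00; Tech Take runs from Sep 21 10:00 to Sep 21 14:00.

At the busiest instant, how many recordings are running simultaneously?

4

Sweep the timeline, counting +1 at each start and −1 at each end (ends before starts at a tie):
Sep 20 08:00 start Rhythm Session → 1
Sep 20 11:00 end Rhythm Session → 0
Sep 20 15:00 start Rhythm Overdub → 1
Sep 20 17:00 start Sectional Overdub → 2
Sep 20 19:00 end Rhythm Overdub → 1
Sep 20 21:00 end Sectional Overdub → 0
Sep 21 07:00 start Vocals Mixing → 1
Sep 21 08:00 start Full Rehearsal → 2
Sep 21 09:00 start Vocals Session → 3
Sep 21 10:00 start Tech Take → 4
Sep 21 11:00 end Vocals Mixing → 3
Sep 21 12:00 end Full Rehearsal → 2
Sep 21 12:00 end Vocals Session → 1
Sep 21 14:00 end Tech Take → 0
Peak is 4, at Sep 21 10:00 (Full Rehearsal, Tech Take, Vocals Mixing, Vocals Session).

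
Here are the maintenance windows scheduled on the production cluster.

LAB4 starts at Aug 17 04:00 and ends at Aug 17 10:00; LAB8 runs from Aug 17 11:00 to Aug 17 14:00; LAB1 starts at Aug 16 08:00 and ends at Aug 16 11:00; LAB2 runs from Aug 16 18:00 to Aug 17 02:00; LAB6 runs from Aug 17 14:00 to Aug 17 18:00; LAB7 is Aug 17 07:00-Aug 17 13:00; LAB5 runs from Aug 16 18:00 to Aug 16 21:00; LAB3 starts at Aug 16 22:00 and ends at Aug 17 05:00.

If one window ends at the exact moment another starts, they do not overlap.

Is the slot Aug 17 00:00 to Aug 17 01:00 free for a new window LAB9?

No — it overlaps LAB2, LAB3

LAB1: ends Aug 16 11:00 at or before LAB9 starts Aug 17 00:00 → clear.
LAB2: starts Aug 16 18:00 before LAB9 ends Aug 17 01:00, and ends Aug 17 02:00 after LAB9 starts Aug 17 00:00 → overlap.
LAB5: ends Aug 16 21:00 at or before LAB9 starts Aug 17 00:00 → clear.
LAB3: starts Aug 16 22:00 before LAB9 ends Aug 17 01:00, and ends Aug 17 05:00 after LAB9 starts Aug 17 00:00 → overlap.
LAB4: starts Aug 17 04:00 at or after LAB9 ends Aug 17 01:00 → clear.
LAB7: starts Aug 17 07:00 at or after LAB9 ends Aug 17 01:00 → clear.
LAB8: starts Aug 17 11:00 at or after LAB9 ends Aug 17 01:00 → clear.
LAB6: starts Aug 17 14:00 at or after LAB9 ends Aug 17 01:00 → clear.
LAB9 overlaps LAB2, LAB3.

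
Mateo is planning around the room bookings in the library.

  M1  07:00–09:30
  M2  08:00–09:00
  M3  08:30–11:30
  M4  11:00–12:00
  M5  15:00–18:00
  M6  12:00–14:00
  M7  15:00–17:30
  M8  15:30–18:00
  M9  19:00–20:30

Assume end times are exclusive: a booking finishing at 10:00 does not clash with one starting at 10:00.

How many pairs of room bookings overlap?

7

Two intervals overlap when each starts before the other ends.
Sorted by start: M1, M2, M3, M4, M6, M5, M7, M8, M9.
M2 starts before M1 ends → M1 and M2 overlap.
M3 starts before M1 ends → M1 and M3 overlap.
M4 starts after M1 ends — done with M1.
M3 starts before M2 ends → M2 and M3 overlap.
M4 starts after M2 ends — done with M2.
M4 starts before M3 ends → M3 and M4 overlap.
M6 starts after M3 ends — done with M3.
M6 starts exactly when M4 ends (back-to-back, no overlap) — done with M4.
M5 starts after M6 ends — done with M6.
M7 starts before M5 ends → M5 and M7 overlap.
M8 starts before M5 ends → M5 and M8 overlap.
M9 starts after M5 ends.
M8 starts before M7 ends → M7 and M8 overlap.
M9 starts after M7 ends.
M9 starts after M8 ends.
Overlapping pairs: M1 & M2, M1 & M3, M2 & M3, M3 & M4, M5 & M7, M5 & M8, M7 & M8 — 7 in total.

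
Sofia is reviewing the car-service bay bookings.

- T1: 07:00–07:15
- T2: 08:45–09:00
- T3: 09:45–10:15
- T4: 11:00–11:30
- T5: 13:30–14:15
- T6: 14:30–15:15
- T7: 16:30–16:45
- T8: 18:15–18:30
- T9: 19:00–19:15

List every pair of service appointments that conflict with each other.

none

Sorted by start: T1, T2, T3, T4, T5, T6, T7, T8, T9.
T2 starts after T1 ends; T1 is clear from here.
T3 starts after T2 ends; T2 is clear from here.
T4 starts after T3 ends; T3 is clear from here.
T5 starts after T4 ends; T4 is clear from here.
T6 starts after T5 ends; T5 is clear from here.
T7 starts after T6 ends; T6 is clear from here.
T8 starts after T7 ends; T7 is clear from here.
T9 starts after T8 ends.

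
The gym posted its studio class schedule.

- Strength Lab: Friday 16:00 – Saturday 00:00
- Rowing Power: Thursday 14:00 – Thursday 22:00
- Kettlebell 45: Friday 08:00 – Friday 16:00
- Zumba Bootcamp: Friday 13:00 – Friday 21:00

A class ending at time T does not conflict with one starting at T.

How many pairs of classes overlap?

Sorted by start: Rowing Power, Kettlebell 45, Zumba Bootcamp, Strength Lab.
Kettlebell 45 starts after Rowing Power ends, so Rowing Power has no further overlaps.
Zumba Bootcamp starts before Kettlebell 45 ends → Kettlebell 45 and Zumba Bootcamp overlap.
Strength Lab starts exactly when Kettlebell 45 ends (back-to-back, no overlap).
Strength Lab starts before Zumba Bootcamp ends → Zumba Bootcamp and Strength Lab overlap.
Overlapping pairs: Kettlebell 45 & Zumba Bootcamp, Strength Lab & Zumba Bootcamp — 2 in total.

2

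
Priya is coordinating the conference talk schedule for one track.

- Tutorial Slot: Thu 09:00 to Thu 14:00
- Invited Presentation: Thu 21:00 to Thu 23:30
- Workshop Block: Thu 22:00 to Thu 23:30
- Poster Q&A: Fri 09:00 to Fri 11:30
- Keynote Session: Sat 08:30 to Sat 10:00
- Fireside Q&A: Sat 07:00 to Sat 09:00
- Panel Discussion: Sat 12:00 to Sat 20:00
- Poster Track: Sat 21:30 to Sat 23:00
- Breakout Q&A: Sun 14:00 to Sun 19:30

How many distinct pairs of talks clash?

2

Sorted by start: Tutorial Slot, Invited Presentation, Workshop Block, Poster Q&A, Fireside Q&A, Keynote Session, Panel Discussion, Poster Track, Breakout Q&A.
Invited Presentation starts after Tutorial Slot ends, so Tutorial Slot has no further overlaps.
Workshop Block starts before Invited Presentation ends → Invited Presentation and Workshop Block overlap.
Poster Q&A starts after Invited Presentation ends, so Invited Presentation has no further overlaps.
Poster Q&A starts after Workshop Block ends, so Workshop Block has no further overlaps.
Fireside Q&A starts after Poster Q&A ends, so Poster Q&A has no further overlaps.
Keynote Session starts before Fireside Q&A ends → Fireside Q&A and Keynote Session overlap.
Panel Discussion starts after Fireside Q&A ends, so Fireside Q&A has no further overlaps.
Panel Discussion starts after Keynote Session ends, so Keynote Session has no further overlaps.
Poster Track starts after Panel Discussion ends, so Panel Discussion has no further overlaps.
Breakout Q&A starts after Poster Track ends.
Overlapping pairs: Fireside Q&A & Keynote Session, Invited Presentation & Workshop Block — 2 in total.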